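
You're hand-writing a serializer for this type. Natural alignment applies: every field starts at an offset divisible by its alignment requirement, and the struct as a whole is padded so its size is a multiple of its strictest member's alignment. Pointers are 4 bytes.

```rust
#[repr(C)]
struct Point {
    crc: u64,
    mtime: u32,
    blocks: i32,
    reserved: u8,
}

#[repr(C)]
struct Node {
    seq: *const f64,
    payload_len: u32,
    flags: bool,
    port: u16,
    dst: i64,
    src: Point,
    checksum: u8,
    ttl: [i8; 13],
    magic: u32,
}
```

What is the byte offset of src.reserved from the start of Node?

40

Point: crc at 0 (size 8, align 8) → ends 8; mtime at 8 (size 4, align 4) → ends 12; blocks at 12 (size 4, align 4) → ends 16; reserved at 16 (size 1, align 1) → ends 17; tail pad 7 to reach multiple of 8; total 24 bytes, alignment 8
seq at 0 (size 4, align 4) → ends 4
payload_len at 4 (size 4, align 4) → ends 8
flags at 8 (size 1, align 1) → ends 9
pad 1 to align 2 for port
port at 10 (size 2, align 2) → ends 12
pad 4 to align 8 for dst
dst at 16 (size 8, align 8) → ends 24
src at 24 (size 24, align 8) → ends 48
within Point: reserved at 16
24 + 16 = 40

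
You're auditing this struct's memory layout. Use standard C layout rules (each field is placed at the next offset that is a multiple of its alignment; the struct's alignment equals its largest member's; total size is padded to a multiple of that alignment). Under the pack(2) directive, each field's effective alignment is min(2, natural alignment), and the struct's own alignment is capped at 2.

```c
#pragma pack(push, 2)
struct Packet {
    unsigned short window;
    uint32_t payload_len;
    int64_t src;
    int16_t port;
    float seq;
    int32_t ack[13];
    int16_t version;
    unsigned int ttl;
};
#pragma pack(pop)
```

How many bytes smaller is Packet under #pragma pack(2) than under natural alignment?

natural layout:
  window at 0 (size 2, align 2) → ends 2
  pad 2 to align 4 for payload_len
  payload_len at 4 (size 4, align 4) → ends 8
  src at 8 (size 8, align 8) → ends 16
  port at 16 (size 2, align 2) → ends 18
  pad 2 to align 4 for seq
  seq at 20 (size 4, align 4) → ends 24
  ack at 24 (size 52, align 4) → ends 76
  version at 76 (size 2, align 2) → ends 78
  pad 2 to align 4 for ttl
  ttl at 80 (size 4, align 4) → ends 84
  tail pad 4 to reach multiple of 8
  total 88 bytes, alignment 8
packed(2) layout:
  window at 0 (size 2, align 2) → ends 2
  payload_len at 2 (size 4, align 2) → ends 6
  src at 6 (size 8, align 2) → ends 14
  port at 14 (size 2, align 2) → ends 16
  seq at 16 (size 4, align 2) → ends 20
  ack at 20 (size 52, align 2) → ends 72
  version at 72 (size 2, align 2) → ends 74
  ttl at 74 (size 4, align 2) → ends 78
  total 78 bytes, alignment 2
88 − 78 = 10

10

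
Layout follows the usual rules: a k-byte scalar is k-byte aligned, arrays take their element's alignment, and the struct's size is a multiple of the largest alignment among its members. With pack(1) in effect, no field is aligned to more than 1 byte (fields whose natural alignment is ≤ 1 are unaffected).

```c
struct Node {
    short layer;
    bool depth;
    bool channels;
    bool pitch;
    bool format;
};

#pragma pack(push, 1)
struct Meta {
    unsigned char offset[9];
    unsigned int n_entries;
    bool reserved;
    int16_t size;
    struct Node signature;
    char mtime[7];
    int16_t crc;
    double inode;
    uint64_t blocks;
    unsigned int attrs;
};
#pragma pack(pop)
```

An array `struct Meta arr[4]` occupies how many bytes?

Node: @0: layer [2B, align 2] → 2; @2: depth [1B, align 1] → 3; @3: channels [1B, align 1] → 4; @4: pitch [1B, align 1] → 5; @5: format [1B, align 1] → 6; size 6, align 2
@0: offset [9B, align 1] → 9
@9: n_entries [4B, align 1] → 13
@13: reserved [1B, align 1] → 14
@14: size [2B, align 1] → 16
@16: signature [6B, align 1] → 22
@22: mtime [7B, align 1] → 29
@29: crc [2B, align 1] → 31
@31: inode [8B, align 1] → 39
@39: blocks [8B, align 1] → 47
@47: attrs [4B, align 1] → 51
size 51, align 1
array of 4: 4 × 51 = 204

204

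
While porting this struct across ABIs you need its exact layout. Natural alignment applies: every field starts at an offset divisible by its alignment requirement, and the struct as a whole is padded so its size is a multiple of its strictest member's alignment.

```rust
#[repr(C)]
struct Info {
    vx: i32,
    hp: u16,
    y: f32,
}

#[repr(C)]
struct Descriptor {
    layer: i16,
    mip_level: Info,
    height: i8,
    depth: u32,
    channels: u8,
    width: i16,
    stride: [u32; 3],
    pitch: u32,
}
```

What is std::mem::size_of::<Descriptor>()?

44 bytes

Info: vx at 0 (size 4, align 4) → ends 4; hp at 4 (size 2, align 2) → ends 6; pad 2 to align 4 for y; y at 8 (size 4, align 4) → ends 12; total 12 bytes, alignment 4
layer at 0 (size 2, align 2) → ends 2
pad 2 to align 4 for mip_level
mip_level at 4 (size 12, align 4) → ends 16
height at 16 (size 1, align 1) → ends 17
pad 3 to align 4 for depth
depth at 20 (size 4, align 4) → ends 24
channels at 24 (size 1, align 1) → ends 25
pad 1 to align 2 for width
width at 26 (size 2, align 2) → ends 28
stride at 28 (size 12, align 4) → ends 40
pitch at 40 (size 4, align 4) → ends 44
total 44 bytes, alignment 4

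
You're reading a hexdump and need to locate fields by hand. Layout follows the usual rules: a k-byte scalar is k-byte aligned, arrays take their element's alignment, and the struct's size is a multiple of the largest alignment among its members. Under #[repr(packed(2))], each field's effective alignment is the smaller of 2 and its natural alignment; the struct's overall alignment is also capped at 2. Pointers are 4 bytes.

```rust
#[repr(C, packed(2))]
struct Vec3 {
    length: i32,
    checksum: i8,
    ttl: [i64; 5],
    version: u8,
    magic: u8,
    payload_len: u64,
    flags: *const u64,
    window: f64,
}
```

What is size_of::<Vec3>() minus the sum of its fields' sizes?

@0: length [4B, align 2] → 4
@4: checksum [1B, align 1] → 5
+1 pad (align 2)
@6: ttl [40B, align 2] → 46
@46: version [1B, align 1] → 47
@47: magic [1B, align 1] → 48
@48: payload_len [8B, align 2] → 56
@56: flags [4B, align 2] → 60
@60: window [8B, align 2] → 68
size 68, align 2
data bytes 67, size 68 → padding 1

1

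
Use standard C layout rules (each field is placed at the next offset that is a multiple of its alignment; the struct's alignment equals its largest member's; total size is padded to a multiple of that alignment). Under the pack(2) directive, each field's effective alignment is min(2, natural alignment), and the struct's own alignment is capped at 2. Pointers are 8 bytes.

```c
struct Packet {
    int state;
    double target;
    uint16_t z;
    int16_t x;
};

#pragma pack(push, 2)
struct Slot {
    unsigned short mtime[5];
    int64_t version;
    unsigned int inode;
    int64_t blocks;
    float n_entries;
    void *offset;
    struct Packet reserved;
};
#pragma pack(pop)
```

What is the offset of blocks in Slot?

22

Packet: state at 0 (size 4, align 4) → ends 4; pad 4 to align 8 for target; target at 8 (size 8, align 8) → ends 16; z at 16 (size 2, align 2) → ends 18; x at 18 (size 2, align 2) → ends 20; tail pad 4 to reach multiple of 8; total 24 bytes, alignment 8
mtime at 0 (size 10, align 2) → ends 10
version at 10 (size 8, align 2) → ends 18
inode at 18 (size 4, align 2) → ends 22
blocks at 22 (size 8, align 2) → ends 30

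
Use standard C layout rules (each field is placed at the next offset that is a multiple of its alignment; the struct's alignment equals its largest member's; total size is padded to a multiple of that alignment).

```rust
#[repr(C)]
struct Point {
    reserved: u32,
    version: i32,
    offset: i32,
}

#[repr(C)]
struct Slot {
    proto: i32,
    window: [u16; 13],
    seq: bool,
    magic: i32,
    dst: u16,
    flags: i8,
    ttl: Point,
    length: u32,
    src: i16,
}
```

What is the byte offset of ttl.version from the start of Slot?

Point: reserved at 0 (size 4, align 4) → ends 4; version at 4 (size 4, align 4) → ends 8; offset at 8 (size 4, align 4) → ends 12; total 12 bytes, alignment 4
proto at 0 (size 4, align 4) → ends 4
window at 4 (size 26, align 2) → ends 30
seq at 30 (size 1, align 1) → ends 31
pad 1 to align 4 for magic
magic at 32 (size 4, align 4) → ends 36
dst at 36 (size 2, align 2) → ends 38
flags at 38 (size 1, align 1) → ends 39
pad 1 to align 4 for ttl
ttl at 40 (size 12, align 4) → ends 52
within Point: version at 4
40 + 4 = 44

44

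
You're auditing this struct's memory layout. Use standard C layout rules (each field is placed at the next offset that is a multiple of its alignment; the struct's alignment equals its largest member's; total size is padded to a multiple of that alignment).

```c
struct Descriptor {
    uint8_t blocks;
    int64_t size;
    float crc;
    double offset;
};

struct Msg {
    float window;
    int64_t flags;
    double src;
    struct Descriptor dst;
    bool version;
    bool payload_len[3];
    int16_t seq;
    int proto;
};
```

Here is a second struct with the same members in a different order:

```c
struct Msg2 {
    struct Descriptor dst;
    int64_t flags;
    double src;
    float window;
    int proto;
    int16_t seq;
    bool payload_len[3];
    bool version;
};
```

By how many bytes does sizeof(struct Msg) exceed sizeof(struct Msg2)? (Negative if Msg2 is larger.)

8

Descriptor: 0..1  blocks  (1B, 1-aligned); 1..8  -- padding (7B); 8..16  size  (8B, 8-aligned); 16..20  crc  (4B, 4-aligned); 20..24  -- padding (4B); 24..32  offset  (8B, 8-aligned); sizeof = 32, alignof = 8
0..4  window  (4B, 4-aligned)
4..8  -- padding (4B)
8..16  flags  (8B, 8-aligned)
16..24  src  (8B, 8-aligned)
24..56  dst  (32B, 8-aligned)
56..57  version  (1B, 1-aligned)
57..60  payload_len  (3B, 1-aligned)
60..62  seq  (2B, 2-aligned)
62..64  -- padding (2B)
64..68  proto  (4B, 4-aligned)
68..72  -- tail padding (4B)
sizeof = 72, alignof = 8
— Msg2 —
0..32  dst  (32B, 8-aligned)
32..40  flags  (8B, 8-aligned)
40..48  src  (8B, 8-aligned)
48..52  window  (4B, 4-aligned)
52..56  proto  (4B, 4-aligned)
56..58  seq  (2B, 2-aligned)
58..61  payload_len  (3B, 1-aligned)
61..62  version  (1B, 1-aligned)
62..64  -- tail padding (2B)
sizeof = 64, alignof = 8
72 − 64 = 8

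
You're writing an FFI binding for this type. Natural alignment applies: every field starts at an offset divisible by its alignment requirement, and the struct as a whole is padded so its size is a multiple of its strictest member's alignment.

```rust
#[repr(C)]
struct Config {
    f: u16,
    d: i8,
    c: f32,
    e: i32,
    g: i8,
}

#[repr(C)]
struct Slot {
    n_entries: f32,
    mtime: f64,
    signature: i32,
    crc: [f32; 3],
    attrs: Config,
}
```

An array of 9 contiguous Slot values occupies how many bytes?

Config: 0..2  f  (2B, 2-aligned); 2..3  d  (1B, 1-aligned); 3..4  -- padding (1B); 4..8  c  (4B, 4-aligned); 8..12  e  (4B, 4-aligned); 12..13  g  (1B, 1-aligned); 13..16  -- tail padding (3B); sizeof = 16, alignof = 4
0..4  n_entries  (4B, 4-aligned)
4..8  -- padding (4B)
8..16  mtime  (8B, 8-aligned)
16..20  signature  (4B, 4-aligned)
20..32  crc  (12B, 4-aligned)
32..48  attrs  (16B, 4-aligned)
sizeof = 48, alignof = 8
array of 9: 9 × 48 = 432

432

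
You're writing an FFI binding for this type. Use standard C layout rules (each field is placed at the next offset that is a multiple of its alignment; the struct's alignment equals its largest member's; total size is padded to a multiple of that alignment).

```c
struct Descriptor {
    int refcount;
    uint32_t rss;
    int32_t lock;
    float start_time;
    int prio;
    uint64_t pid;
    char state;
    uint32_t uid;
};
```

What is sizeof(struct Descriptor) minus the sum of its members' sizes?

7

@0: refcount [4B, align 4] → 4
@4: rss [4B, align 4] → 8
@8: lock [4B, align 4] → 12
@12: start_time [4B, align 4] → 16
@16: prio [4B, align 4] → 20
+4 pad (align 8)
@24: pid [8B, align 8] → 32
@32: state [1B, align 1] → 33
+3 pad (align 4)
@36: uid [4B, align 4] → 40
size 40, align 8
data bytes 33, size 40 → padding 7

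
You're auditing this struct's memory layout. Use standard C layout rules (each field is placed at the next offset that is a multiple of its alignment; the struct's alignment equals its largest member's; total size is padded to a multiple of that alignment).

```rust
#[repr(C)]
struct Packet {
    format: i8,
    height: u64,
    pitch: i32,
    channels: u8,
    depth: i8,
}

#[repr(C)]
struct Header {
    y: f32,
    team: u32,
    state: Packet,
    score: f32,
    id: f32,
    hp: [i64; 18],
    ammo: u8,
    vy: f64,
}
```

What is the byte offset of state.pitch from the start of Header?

24

Packet: 0..1  format  (1B, 1-aligned); 1..8  -- padding (7B); 8..16  height  (8B, 8-aligned); 16..20  pitch  (4B, 4-aligned); 20..21  channels  (1B, 1-aligned); 21..22  depth  (1B, 1-aligned); 22..24  -- tail padding (2B); sizeof = 24, alignof = 8
0..4  y  (4B, 4-aligned)
4..8  team  (4B, 4-aligned)
8..32  state  (24B, 8-aligned)
within Packet: pitch at 16
8 + 16 = 24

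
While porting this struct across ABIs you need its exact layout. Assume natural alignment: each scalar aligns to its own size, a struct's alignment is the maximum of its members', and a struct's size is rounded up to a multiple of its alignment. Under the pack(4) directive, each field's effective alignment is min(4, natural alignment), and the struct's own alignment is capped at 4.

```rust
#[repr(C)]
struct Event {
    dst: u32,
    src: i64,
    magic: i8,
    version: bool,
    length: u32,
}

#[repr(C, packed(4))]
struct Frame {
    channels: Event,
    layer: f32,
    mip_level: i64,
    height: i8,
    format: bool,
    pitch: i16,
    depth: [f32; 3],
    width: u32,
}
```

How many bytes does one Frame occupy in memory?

Event: @0: dst [4B, align 4] → 4; +4 pad (align 8); @8: src [8B, align 8] → 16; @16: magic [1B, align 1] → 17; @17: version [1B, align 1] → 18; +2 pad (align 4); @20: length [4B, align 4] → 24; size 24, align 8
@0: channels [24B, align 4] → 24
@24: layer [4B, align 4] → 28
@28: mip_level [8B, align 4] → 36
@36: height [1B, align 1] → 37
@37: format [1B, align 1] → 38
@38: pitch [2B, align 2] → 40
@40: depth [12B, align 4] → 52
@52: width [4B, align 4] → 56
size 56, align 4

56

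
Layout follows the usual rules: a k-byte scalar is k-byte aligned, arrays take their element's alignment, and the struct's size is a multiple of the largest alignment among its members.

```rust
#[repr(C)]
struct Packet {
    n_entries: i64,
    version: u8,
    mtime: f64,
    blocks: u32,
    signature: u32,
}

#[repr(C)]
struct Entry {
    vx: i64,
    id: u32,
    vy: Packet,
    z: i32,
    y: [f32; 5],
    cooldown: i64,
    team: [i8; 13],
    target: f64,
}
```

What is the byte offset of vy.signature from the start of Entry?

44

Packet: n_entries at 0 (size 8, align 8) → ends 8; version at 8 (size 1, align 1) → ends 9; pad 7 to align 8 for mtime; mtime at 16 (size 8, align 8) → ends 24; blocks at 24 (size 4, align 4) → ends 28; signature at 28 (size 4, align 4) → ends 32; total 32 bytes, alignment 8
vx at 0 (size 8, align 8) → ends 8
id at 8 (size 4, align 4) → ends 12
pad 4 to align 8 for vy
vy at 16 (size 32, align 8) → ends 48
within Packet: signature at 28
16 + 28 = 44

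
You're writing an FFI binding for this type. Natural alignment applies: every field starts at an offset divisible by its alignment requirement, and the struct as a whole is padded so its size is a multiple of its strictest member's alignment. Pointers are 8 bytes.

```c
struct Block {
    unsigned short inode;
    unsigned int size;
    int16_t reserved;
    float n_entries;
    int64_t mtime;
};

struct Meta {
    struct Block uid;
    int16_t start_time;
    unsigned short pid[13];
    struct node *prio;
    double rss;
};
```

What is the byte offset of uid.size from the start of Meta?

Block: 0..2  inode  (2B, 2-aligned); 2..4  -- padding (2B); 4..8  size  (4B, 4-aligned); 8..10  reserved  (2B, 2-aligned); 10..12  -- padding (2B); 12..16  n_entries  (4B, 4-aligned); 16..24  mtime  (8B, 8-aligned); sizeof = 24, alignof = 8
0..24  uid  (24B, 8-aligned)
within Block: size at 4
0 + 4 = 4

4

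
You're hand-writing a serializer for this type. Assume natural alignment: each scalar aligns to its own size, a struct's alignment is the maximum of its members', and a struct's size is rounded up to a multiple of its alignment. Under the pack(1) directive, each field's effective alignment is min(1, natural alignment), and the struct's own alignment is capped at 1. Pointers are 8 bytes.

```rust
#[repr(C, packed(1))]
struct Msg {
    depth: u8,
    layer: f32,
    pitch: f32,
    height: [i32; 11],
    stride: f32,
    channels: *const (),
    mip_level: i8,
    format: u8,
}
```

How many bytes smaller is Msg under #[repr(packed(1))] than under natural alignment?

13

natural layout:
  depth at 0 (size 1, align 1) → ends 1
  pad 3 to align 4 for layer
  layer at 4 (size 4, align 4) → ends 8
  pitch at 8 (size 4, align 4) → ends 12
  height at 12 (size 44, align 4) → ends 56
  stride at 56 (size 4, align 4) → ends 60
  pad 4 to align 8 for channels
  channels at 64 (size 8, align 8) → ends 72
  mip_level at 72 (size 1, align 1) → ends 73
  format at 73 (size 1, align 1) → ends 74
  tail pad 6 to reach multiple of 8
  total 80 bytes, alignment 8
packed(1) layout:
  depth at 0 (size 1, align 1) → ends 1
  layer at 1 (size 4, align 1) → ends 5
  pitch at 5 (size 4, align 1) → ends 9
  height at 9 (size 44, align 1) → ends 53
  stride at 53 (size 4, align 1) → ends 57
  channels at 57 (size 8, align 1) → ends 65
  mip_level at 65 (size 1, align 1) → ends 66
  format at 66 (size 1, align 1) → ends 67
  total 67 bytes, alignment 1
80 − 67 = 13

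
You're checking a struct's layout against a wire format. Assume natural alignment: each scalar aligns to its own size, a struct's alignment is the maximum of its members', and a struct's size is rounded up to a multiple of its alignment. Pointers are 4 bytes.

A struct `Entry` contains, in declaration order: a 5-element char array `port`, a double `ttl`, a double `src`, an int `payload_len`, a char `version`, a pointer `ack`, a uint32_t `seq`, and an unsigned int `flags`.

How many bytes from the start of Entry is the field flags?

0..5  port  (5B, 1-aligned)
5..8  -- padding (3B)
8..16  ttl  (8B, 8-aligned)
16..24  src  (8B, 8-aligned)
24..28  payload_len  (4B, 4-aligned)
28..29  version  (1B, 1-aligned)
29..32  -- padding (3B)
32..36  ack  (4B, 4-aligned)
36..40  seq  (4B, 4-aligned)
40..44  flags  (4B, 4-aligned)

40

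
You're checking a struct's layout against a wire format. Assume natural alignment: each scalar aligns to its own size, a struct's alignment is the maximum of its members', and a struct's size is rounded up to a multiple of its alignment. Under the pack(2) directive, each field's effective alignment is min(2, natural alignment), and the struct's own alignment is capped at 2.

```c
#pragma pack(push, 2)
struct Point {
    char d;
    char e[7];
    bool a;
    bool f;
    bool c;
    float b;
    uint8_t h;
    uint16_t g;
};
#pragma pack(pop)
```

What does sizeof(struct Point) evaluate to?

20 bytes

@0: d [1B, align 1] → 1
@1: e [7B, align 1] → 8
@8: a [1B, align 1] → 9
@9: f [1B, align 1] → 10
@10: c [1B, align 1] → 11
+1 pad (align 2)
@12: b [4B, align 2] → 16
@16: h [1B, align 1] → 17
+1 pad (align 2)
@18: g [2B, align 2] → 20
size 20, align 2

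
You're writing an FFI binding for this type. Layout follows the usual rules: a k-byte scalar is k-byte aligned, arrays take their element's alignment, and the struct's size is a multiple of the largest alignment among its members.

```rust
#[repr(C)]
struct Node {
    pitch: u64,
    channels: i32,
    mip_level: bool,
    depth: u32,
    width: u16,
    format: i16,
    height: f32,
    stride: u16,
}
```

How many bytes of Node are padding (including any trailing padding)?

5

@0: pitch [8B, align 8] → 8
@8: channels [4B, align 4] → 12
@12: mip_level [1B, align 1] → 13
+3 pad (align 4)
@16: depth [4B, align 4] → 20
@20: width [2B, align 2] → 22
@22: format [2B, align 2] → 24
@24: height [4B, align 4] → 28
@28: stride [2B, align 2] → 30
+2 tail pad (align 8)
size 32, align 8
data bytes 27, size 32 → padding 5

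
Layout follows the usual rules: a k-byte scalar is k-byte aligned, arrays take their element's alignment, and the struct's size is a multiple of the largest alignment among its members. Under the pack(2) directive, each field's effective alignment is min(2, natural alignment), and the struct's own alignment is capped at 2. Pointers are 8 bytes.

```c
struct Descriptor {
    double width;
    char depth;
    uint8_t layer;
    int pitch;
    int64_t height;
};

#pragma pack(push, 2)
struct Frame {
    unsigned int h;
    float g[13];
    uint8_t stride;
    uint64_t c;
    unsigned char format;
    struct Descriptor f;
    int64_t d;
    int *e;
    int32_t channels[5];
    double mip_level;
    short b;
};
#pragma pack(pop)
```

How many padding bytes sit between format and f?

Descriptor: 0..8  width  (8B, 8-aligned); 8..9  depth  (1B, 1-aligned); 9..10  layer  (1B, 1-aligned); 10..12  -- padding (2B); 12..16  pitch  (4B, 4-aligned); 16..24  height  (8B, 8-aligned); sizeof = 24, alignof = 8
0..4  h  (4B, 2-aligned)
4..56  g  (52B, 2-aligned)
56..57  stride  (1B, 1-aligned)
57..58  -- padding (1B)
58..66  c  (8B, 2-aligned)
66..67  format  (1B, 1-aligned)
67..68  -- padding (1B)
68..92  f  (24B, 2-aligned)

1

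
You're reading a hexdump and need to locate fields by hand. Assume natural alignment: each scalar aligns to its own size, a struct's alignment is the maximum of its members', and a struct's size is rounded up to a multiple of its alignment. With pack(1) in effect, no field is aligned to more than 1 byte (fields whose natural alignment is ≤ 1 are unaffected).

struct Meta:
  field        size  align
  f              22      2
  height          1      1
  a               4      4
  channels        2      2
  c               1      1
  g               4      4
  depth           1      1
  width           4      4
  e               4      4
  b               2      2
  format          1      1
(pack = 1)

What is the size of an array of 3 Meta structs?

f at 0 (size 22, align 1) → ends 22
height at 22 (size 1, align 1) → ends 23
a at 23 (size 4, align 1) → ends 27
channels at 27 (size 2, align 1) → ends 29
c at 29 (size 1, align 1) → ends 30
g at 30 (size 4, align 1) → ends 34
depth at 34 (size 1, align 1) → ends 35
width at 35 (size 4, align 1) → ends 39
e at 39 (size 4, align 1) → ends 43
b at 43 (size 2, align 1) → ends 45
format at 45 (size 1, align 1) → ends 46
total 46 bytes, alignment 1
array of 3: 3 × 46 = 138

138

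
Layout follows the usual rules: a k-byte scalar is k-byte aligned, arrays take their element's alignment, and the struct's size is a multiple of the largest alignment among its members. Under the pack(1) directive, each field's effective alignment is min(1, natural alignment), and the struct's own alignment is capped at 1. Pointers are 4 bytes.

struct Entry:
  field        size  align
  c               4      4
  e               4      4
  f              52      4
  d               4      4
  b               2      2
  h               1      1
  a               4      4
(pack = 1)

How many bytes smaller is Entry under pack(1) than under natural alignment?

natural layout:
  c at 0 (size 4, align 4) → ends 4
  e at 4 (size 4, align 4) → ends 8
  f at 8 (size 52, align 4) → ends 60
  d at 60 (size 4, align 4) → ends 64
  b at 64 (size 2, align 2) → ends 66
  h at 66 (size 1, align 1) → ends 67
  pad 1 to align 4 for a
  a at 68 (size 4, align 4) → ends 72
  total 72 bytes, alignment 4
packed(1) layout:
  c at 0 (size 4, align 1) → ends 4
  e at 4 (size 4, align 1) → ends 8
  f at 8 (size 52, align 1) → ends 60
  d at 60 (size 4, align 1) → ends 64
  b at 64 (size 2, align 1) → ends 66
  h at 66 (size 1, align 1) → ends 67
  a at 67 (size 4, align 1) → ends 71
  total 71 bytes, alignment 1
72 − 71 = 1

1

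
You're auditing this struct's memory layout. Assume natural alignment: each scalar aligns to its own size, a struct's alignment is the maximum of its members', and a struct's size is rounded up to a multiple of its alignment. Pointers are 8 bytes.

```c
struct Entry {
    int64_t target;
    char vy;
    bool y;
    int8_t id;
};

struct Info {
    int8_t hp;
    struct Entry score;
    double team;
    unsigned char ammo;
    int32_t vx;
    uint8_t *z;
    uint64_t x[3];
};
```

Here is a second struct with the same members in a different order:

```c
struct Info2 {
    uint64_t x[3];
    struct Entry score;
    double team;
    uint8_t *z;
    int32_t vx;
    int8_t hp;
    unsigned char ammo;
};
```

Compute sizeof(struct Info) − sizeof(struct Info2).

8

Entry: 0..8  target  (8B, 8-aligned); 8..9  vy  (1B, 1-aligned); 9..10  y  (1B, 1-aligned); 10..11  id  (1B, 1-aligned); 11..16  -- tail padding (5B); sizeof = 16, alignof = 8
0..1  hp  (1B, 1-aligned)
1..8  -- padding (7B)
8..24  score  (16B, 8-aligned)
24..32  team  (8B, 8-aligned)
32..33  ammo  (1B, 1-aligned)
33..36  -- padding (3B)
36..40  vx  (4B, 4-aligned)
40..48  z  (8B, 8-aligned)
48..72  x  (24B, 8-aligned)
sizeof = 72, alignof = 8
— Info2 —
0..24  x  (24B, 8-aligned)
24..40  score  (16B, 8-aligned)
40..48  team  (8B, 8-aligned)
48..56  z  (8B, 8-aligned)
56..60  vx  (4B, 4-aligned)
60..61  hp  (1B, 1-aligned)
61..62  ammo  (1B, 1-aligned)
62..64  -- tail padding (2B)
sizeof = 64, alignof = 8
72 − 64 = 8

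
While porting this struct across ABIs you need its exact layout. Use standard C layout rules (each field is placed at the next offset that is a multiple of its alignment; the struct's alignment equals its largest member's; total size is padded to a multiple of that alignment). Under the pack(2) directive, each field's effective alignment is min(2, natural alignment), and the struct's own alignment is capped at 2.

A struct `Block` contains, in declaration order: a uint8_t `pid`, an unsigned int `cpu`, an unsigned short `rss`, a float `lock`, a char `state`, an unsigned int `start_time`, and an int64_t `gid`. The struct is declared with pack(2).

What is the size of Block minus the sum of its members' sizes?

0..1  pid  (1B, 1-aligned)
1..2  -- padding (1B)
2..6  cpu  (4B, 2-aligned)
6..8  rss  (2B, 2-aligned)
8..12  lock  (4B, 2-aligned)
12..13  state  (1B, 1-aligned)
13..14  -- padding (1B)
14..18  start_time  (4B, 2-aligned)
18..26  gid  (8B, 2-aligned)
sizeof = 26, alignof = 2
data bytes 24, size 26 → padding 2

2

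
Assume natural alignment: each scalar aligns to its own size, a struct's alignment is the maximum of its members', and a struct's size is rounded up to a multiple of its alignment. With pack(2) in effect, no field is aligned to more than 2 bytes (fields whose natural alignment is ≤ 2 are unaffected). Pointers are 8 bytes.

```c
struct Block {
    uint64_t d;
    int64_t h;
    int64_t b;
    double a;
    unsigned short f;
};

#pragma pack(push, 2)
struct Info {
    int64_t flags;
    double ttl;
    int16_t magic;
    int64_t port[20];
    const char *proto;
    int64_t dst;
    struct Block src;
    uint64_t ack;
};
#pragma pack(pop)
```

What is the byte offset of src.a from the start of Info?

Block: d at 0 (size 8, align 8) → ends 8; h at 8 (size 8, align 8) → ends 16; b at 16 (size 8, align 8) → ends 24; a at 24 (size 8, align 8) → ends 32; f at 32 (size 2, align 2) → ends 34; tail pad 6 to reach multiple of 8; total 40 bytes, alignment 8
flags at 0 (size 8, align 2) → ends 8
ttl at 8 (size 8, align 2) → ends 16
magic at 16 (size 2, align 2) → ends 18
port at 18 (size 160, align 2) → ends 178
proto at 178 (size 8, align 2) → ends 186
dst at 186 (size 8, align 2) → ends 194
src at 194 (size 40, align 2) → ends 234
within Block: a at 24
194 + 24 = 218

218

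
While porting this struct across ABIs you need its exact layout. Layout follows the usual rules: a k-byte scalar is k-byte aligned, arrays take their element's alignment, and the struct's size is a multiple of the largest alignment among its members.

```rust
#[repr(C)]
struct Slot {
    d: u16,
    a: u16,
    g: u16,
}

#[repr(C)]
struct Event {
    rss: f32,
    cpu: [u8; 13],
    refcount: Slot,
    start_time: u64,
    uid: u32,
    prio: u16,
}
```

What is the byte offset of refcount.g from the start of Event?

Slot: 0..2  d  (2B, 2-aligned); 2..4  a  (2B, 2-aligned); 4..6  g  (2B, 2-aligned); sizeof = 6, alignof = 2
0..4  rss  (4B, 4-aligned)
4..17  cpu  (13B, 1-aligned)
17..18  -- padding (1B)
18..24  refcount  (6B, 2-aligned)
within Slot: g at 4
18 + 4 = 22

22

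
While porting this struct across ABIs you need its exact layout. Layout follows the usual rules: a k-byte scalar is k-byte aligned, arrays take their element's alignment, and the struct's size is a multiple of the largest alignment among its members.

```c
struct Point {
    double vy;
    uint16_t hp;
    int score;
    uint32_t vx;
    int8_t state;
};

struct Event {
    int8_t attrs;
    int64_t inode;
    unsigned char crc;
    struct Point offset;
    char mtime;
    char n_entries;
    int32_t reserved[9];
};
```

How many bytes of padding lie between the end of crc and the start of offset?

7

Point: vy at 0 (size 8, align 8) → ends 8; hp at 8 (size 2, align 2) → ends 10; pad 2 to align 4 for score; score at 12 (size 4, align 4) → ends 16; vx at 16 (size 4, align 4) → ends 20; state at 20 (size 1, align 1) → ends 21; tail pad 3 to reach multiple of 8; total 24 bytes, alignment 8
attrs at 0 (size 1, align 1) → ends 1
pad 7 to align 8 for inode
inode at 8 (size 8, align 8) → ends 16
crc at 16 (size 1, align 1) → ends 17
pad 7 to align 8 for offset
offset at 24 (size 24, align 8) → ends 48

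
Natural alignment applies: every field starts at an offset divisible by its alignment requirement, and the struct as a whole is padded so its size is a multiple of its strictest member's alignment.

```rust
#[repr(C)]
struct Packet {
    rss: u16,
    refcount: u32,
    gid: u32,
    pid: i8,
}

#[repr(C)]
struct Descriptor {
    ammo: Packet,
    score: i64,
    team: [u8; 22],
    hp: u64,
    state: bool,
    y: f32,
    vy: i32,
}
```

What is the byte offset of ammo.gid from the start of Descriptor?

Packet: 0..2  rss  (2B, 2-aligned); 2..4  -- padding (2B); 4..8  refcount  (4B, 4-aligned); 8..12  gid  (4B, 4-aligned); 12..13  pid  (1B, 1-aligned); 13..16  -- tail padding (3B); sizeof = 16, alignof = 4
0..16  ammo  (16B, 4-aligned)
within Packet: gid at 8
0 + 8 = 8

8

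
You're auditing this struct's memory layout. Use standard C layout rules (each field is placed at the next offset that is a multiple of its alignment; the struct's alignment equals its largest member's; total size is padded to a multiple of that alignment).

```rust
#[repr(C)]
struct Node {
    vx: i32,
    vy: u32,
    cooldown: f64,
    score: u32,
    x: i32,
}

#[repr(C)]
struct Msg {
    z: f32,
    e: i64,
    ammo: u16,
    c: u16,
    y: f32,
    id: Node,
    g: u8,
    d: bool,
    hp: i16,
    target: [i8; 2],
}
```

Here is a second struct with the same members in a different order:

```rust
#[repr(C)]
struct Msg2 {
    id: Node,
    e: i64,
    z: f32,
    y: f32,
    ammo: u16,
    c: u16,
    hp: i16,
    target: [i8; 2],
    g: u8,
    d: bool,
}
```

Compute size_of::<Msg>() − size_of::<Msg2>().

0

Node: 0..4  vx  (4B, 4-aligned); 4..8  vy  (4B, 4-aligned); 8..16  cooldown  (8B, 8-aligned); 16..20  score  (4B, 4-aligned); 20..24  x  (4B, 4-aligned); sizeof = 24, alignof = 8
0..4  z  (4B, 4-aligned)
4..8  -- padding (4B)
8..16  e  (8B, 8-aligned)
16..18  ammo  (2B, 2-aligned)
18..20  c  (2B, 2-aligned)
20..24  y  (4B, 4-aligned)
24..48  id  (24B, 8-aligned)
48..49  g  (1B, 1-aligned)
49..50  d  (1B, 1-aligned)
50..52  hp  (2B, 2-aligned)
52..54  target  (2B, 1-aligned)
54..56  -- tail padding (2B)
sizeof = 56, alignof = 8
— Msg2 —
0..24  id  (24B, 8-aligned)
24..32  e  (8B, 8-aligned)
32..36  z  (4B, 4-aligned)
36..40  y  (4B, 4-aligned)
40..42  ammo  (2B, 2-aligned)
42..44  c  (2B, 2-aligned)
44..46  hp  (2B, 2-aligned)
46..48  target  (2B, 1-aligned)
48..49  g  (1B, 1-aligned)
49..50  d  (1B, 1-aligned)
50..56  -- tail padding (6B)
sizeof = 56, alignof = 8
56 − 56 = 0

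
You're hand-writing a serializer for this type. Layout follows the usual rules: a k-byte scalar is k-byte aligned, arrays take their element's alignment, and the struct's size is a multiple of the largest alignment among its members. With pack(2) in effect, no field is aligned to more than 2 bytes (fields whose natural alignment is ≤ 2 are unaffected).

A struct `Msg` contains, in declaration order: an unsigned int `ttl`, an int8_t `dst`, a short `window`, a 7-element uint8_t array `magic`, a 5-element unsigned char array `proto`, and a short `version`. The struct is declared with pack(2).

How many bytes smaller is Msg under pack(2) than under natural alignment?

2

natural layout:
  0..4  ttl  (4B, 4-aligned)
  4..5  dst  (1B, 1-aligned)
  5..6  -- padding (1B)
  6..8  window  (2B, 2-aligned)
  8..15  magic  (7B, 1-aligned)
  15..20  proto  (5B, 1-aligned)
  20..22  version  (2B, 2-aligned)
  22..24  -- tail padding (2B)
  sizeof = 24, alignof = 4
packed(2) layout:
  0..4  ttl  (4B, 2-aligned)
  4..5  dst  (1B, 1-aligned)
  5..6  -- padding (1B)
  6..8  window  (2B, 2-aligned)
  8..15  magic  (7B, 1-aligned)
  15..20  proto  (5B, 1-aligned)
  20..22  version  (2B, 2-aligned)
  sizeof = 22, alignof = 2
24 − 22 = 2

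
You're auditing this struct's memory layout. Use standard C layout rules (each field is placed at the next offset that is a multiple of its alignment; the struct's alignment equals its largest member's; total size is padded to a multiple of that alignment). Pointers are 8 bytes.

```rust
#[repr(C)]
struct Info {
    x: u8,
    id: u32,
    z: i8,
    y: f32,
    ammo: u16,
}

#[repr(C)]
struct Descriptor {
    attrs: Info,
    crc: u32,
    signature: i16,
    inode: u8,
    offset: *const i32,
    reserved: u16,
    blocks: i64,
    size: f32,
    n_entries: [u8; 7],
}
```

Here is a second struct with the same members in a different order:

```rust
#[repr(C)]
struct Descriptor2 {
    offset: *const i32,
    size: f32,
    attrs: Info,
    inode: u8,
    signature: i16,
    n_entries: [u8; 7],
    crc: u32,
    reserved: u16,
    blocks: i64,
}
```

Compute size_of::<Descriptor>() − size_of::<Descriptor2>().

8

Info: @0: x [1B, align 1] → 1; +3 pad (align 4); @4: id [4B, align 4] → 8; @8: z [1B, align 1] → 9; +3 pad (align 4); @12: y [4B, align 4] → 16; @16: ammo [2B, align 2] → 18; +2 tail pad (align 4); size 20, align 4
@0: attrs [20B, align 4] → 20
@20: crc [4B, align 4] → 24
@24: signature [2B, align 2] → 26
@26: inode [1B, align 1] → 27
+5 pad (align 8)
@32: offset [8B, align 8] → 40
@40: reserved [2B, align 2] → 42
+6 pad (align 8)
@48: blocks [8B, align 8] → 56
@56: size [4B, align 4] → 60
@60: n_entries [7B, align 1] → 67
+5 tail pad (align 8)
size 72, align 8
— Descriptor2 —
@0: offset [8B, align 8] → 8
@8: size [4B, align 4] → 12
@12: attrs [20B, align 4] → 32
@32: inode [1B, align 1] → 33
+1 pad (align 2)
@34: signature [2B, align 2] → 36
@36: n_entries [7B, align 1] → 43
+1 pad (align 4)
@44: crc [4B, align 4] → 48
@48: reserved [2B, align 2] → 50
+6 pad (align 8)
@56: blocks [8B, align 8] → 64
size 64, align 8
72 − 64 = 8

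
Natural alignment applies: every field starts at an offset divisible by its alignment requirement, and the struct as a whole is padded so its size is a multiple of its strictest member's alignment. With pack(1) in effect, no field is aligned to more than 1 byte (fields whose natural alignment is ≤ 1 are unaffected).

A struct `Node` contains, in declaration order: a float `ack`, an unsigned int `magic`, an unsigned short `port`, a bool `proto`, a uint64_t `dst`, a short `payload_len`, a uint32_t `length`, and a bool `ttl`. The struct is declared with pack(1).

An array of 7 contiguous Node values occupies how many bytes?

0..4  ack  (4B, 1-aligned)
4..8  magic  (4B, 1-aligned)
8..10  port  (2B, 1-aligned)
10..11  proto  (1B, 1-aligned)
11..19  dst  (8B, 1-aligned)
19..21  payload_len  (2B, 1-aligned)
21..25  length  (4B, 1-aligned)
25..26  ttl  (1B, 1-aligned)
sizeof = 26, alignof = 1
array of 7: 7 × 26 = 182

182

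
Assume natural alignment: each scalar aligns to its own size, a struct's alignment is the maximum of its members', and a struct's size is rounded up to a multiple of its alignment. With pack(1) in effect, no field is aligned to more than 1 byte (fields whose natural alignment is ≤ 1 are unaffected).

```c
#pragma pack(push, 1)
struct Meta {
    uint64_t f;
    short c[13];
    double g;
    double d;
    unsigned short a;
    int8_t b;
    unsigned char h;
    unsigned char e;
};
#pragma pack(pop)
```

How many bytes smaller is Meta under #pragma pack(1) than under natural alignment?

natural layout:
  0..8  f  (8B, 8-aligned)
  8..34  c  (26B, 2-aligned)
  34..40  -- padding (6B)
  40..48  g  (8B, 8-aligned)
  48..56  d  (8B, 8-aligned)
  56..58  a  (2B, 2-aligned)
  58..59  b  (1B, 1-aligned)
  59..60  h  (1B, 1-aligned)
  60..61  e  (1B, 1-aligned)
  61..64  -- tail padding (3B)
  sizeof = 64, alignof = 8
packed(1) layout:
  0..8  f  (8B, 1-aligned)
  8..34  c  (26B, 1-aligned)
  34..42  g  (8B, 1-aligned)
  42..50  d  (8B, 1-aligned)
  50..52  a  (2B, 1-aligned)
  52..53  b  (1B, 1-aligned)
  53..54  h  (1B, 1-aligned)
  54..55  e  (1B, 1-aligned)
  sizeof = 55, alignof = 1
64 − 55 = 9

9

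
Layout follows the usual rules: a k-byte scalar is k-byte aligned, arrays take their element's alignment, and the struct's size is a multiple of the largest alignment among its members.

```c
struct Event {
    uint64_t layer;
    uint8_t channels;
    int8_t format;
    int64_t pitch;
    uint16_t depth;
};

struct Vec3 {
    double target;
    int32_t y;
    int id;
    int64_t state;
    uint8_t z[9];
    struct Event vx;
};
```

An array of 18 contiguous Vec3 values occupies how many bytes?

Event: 0..8  layer  (8B, 8-aligned); 8..9  channels  (1B, 1-aligned); 9..10  format  (1B, 1-aligned); 10..16  -- padding (6B); 16..24  pitch  (8B, 8-aligned); 24..26  depth  (2B, 2-aligned); 26..32  -- tail padding (6B); sizeof = 32, alignof = 8
0..8  target  (8B, 8-aligned)
8..12  y  (4B, 4-aligned)
12..16  id  (4B, 4-aligned)
16..24  state  (8B, 8-aligned)
24..33  z  (9B, 1-aligned)
33..40  -- padding (7B)
40..72  vx  (32B, 8-aligned)
sizeof = 72, alignof = 8
array of 18: 18 × 72 = 1296

1296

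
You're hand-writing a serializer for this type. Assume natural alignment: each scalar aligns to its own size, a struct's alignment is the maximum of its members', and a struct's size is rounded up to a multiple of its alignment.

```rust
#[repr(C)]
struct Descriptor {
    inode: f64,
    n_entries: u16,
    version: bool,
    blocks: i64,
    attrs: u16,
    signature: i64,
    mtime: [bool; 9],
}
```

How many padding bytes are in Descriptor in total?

18

@0: inode [8B, align 8] → 8
@8: n_entries [2B, align 2] → 10
@10: version [1B, align 1] → 11
+5 pad (align 8)
@16: blocks [8B, align 8] → 24
@24: attrs [2B, align 2] → 26
+6 pad (align 8)
@32: signature [8B, align 8] → 40
@40: mtime [9B, align 1] → 49
+7 tail pad (align 8)
size 56, align 8
data bytes 38, size 56 → padding 18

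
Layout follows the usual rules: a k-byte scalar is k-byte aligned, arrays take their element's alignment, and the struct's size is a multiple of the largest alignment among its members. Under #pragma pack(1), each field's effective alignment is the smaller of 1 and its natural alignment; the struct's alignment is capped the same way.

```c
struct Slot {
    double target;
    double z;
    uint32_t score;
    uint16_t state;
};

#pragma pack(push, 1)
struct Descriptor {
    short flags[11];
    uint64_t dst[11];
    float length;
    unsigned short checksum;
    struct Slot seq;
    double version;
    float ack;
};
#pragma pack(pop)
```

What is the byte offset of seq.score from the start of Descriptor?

132

Slot: @0: target [8B, align 8] → 8; @8: z [8B, align 8] → 16; @16: score [4B, align 4] → 20; @20: state [2B, align 2] → 22; +2 tail pad (align 8); size 24, align 8
@0: flags [22B, align 1] → 22
@22: dst [88B, align 1] → 110
@110: length [4B, align 1] → 114
@114: checksum [2B, align 1] → 116
@116: seq [24B, align 1] → 140
within Slot: score at 16
116 + 16 = 132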